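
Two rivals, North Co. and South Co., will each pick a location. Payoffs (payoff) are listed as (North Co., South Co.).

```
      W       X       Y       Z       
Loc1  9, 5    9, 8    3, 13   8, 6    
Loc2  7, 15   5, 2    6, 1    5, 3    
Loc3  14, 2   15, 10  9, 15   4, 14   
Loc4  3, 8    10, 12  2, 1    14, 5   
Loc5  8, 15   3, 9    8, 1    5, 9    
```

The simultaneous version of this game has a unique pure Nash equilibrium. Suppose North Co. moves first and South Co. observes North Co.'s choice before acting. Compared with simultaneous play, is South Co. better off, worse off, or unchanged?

Work backward from South Co.'s decision.
- Loc1 → South Co. plays Y (best of 5, 8, 13, 6); North Co. gets 3.
- Loc2 → South Co. plays W (best of 15, 2, 1, 3); North Co. gets 7.
- Loc3 → South Co. plays Y (best of 2, 10, 15, 14); North Co. gets 9.
- Loc4 → South Co. plays X (best of 8, 12, 1, 5); North Co. gets 10.
- Loc5 → South Co. plays W (best of 15, 9, 1, 9); North Co. gets 8.
Maximizing over 3, 7, 9, 10, 8, North Co. chooses Loc4. Subgame-perfect outcome: (Loc4, X) with payoffs (10, 12).
Under simultaneous play:
North Co.'s best replies: W→Loc3; X→Loc3; Y→Loc3; Z→Loc4.
South Co.'s best replies: Loc1→Y; Loc2→W; Loc3→Y; Loc4→X; Loc5→W.
The unique mutual best reply is (Loc3, Y), giving (9, 15).
South Co. earns 12 sequentially versus 15 at the Nash outcome: worse off.

worse off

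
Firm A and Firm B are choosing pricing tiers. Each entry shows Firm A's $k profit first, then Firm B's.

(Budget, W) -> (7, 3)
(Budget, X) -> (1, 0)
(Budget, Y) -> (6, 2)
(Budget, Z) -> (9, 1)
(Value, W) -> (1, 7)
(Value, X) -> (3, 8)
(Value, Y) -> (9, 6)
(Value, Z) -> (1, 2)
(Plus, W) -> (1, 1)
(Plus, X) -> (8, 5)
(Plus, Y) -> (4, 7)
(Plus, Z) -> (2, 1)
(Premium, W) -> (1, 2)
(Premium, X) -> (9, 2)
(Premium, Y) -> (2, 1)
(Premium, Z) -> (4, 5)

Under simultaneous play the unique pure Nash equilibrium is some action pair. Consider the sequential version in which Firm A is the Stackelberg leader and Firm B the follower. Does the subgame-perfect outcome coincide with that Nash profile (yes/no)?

Work backward from Firm B's decision.
- Budget: Firm B compares 3, 0, 2, 1 and picks W; Firm A would get 7.
- Value: Firm B compares 7, 8, 6, 2 and picks X; Firm A would get 3.
- Plus: Firm B compares 1, 5, 7, 1 and picks Y; Firm A would get 4.
- Premium: Firm B compares 2, 2, 1, 5 and picks Z; Firm A would get 4.
Firm A's induced payoffs are 7, 3, 4, 4, so Firm A commits to Budget. Subgame-perfect outcome: (Budget, W) with payoffs (7, 3).
Under simultaneous play:
Firm A's best replies: W→Budget; X→Premium; Y→Value; Z→Budget.
Firm B's best replies: Budget→W; Value→X; Plus→Y; Premium→Z.
Only (Budget, W) has each player best-responding; Nash payoffs (7, 3).
Sequential outcome (Budget, W) coincides with the Nash profile (Budget, W).

yes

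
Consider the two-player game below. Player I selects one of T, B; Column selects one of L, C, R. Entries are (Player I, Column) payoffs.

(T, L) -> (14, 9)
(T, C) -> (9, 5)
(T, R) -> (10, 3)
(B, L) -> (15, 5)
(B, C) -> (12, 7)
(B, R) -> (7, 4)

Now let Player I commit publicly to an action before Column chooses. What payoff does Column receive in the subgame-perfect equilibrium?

Backward induction with Player I moving first.
- T: Column compares 9, 5, 3 and picks L; Player I would get 14.
- B: Column compares 5, 7, 4 and picks C; Player I would get 12.
Among 14, 12, the best is 14 at T. Subgame-perfect outcome: (T, L) with payoffs (14, 9).

9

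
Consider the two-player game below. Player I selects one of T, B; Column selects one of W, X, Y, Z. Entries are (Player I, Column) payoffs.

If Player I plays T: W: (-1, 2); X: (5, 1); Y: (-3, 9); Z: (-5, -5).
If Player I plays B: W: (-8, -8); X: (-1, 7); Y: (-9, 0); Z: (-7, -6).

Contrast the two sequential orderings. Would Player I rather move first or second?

If Player I leads: Column's best replies are T→Y, B→X; Player I's induced payoffs -3, -1; outcome (B, X), payoffs (-1, 7).
If Column leads: Player I's best replies are W→T, X→T, Y→T, Z→T; Column's induced payoffs 2, 1, 9, -5; outcome (T, Y), payoffs (-3, 9).
Player I gets -1 moving first and -3 moving second, so Player I prefers to move first.

first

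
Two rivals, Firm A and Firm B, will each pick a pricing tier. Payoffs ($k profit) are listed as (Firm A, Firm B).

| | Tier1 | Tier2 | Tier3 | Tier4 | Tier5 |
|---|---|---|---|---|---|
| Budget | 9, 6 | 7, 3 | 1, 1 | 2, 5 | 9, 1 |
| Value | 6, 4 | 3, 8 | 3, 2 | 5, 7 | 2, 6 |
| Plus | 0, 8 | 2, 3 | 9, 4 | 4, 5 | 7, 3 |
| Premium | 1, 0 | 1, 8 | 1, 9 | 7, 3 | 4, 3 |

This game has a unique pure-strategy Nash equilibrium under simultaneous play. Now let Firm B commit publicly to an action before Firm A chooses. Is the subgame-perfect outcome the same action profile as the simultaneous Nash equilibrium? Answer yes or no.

yes

Backward induction with Firm B moving first.
- Tier1: Firm A compares 9, 6, 0, 1 and picks Budget; Firm B would get 6.
- Tier2: Firm A compares 7, 3, 2, 1 and picks Budget; Firm B would get 3.
- Tier3: Firm A compares 1, 3, 9, 1 and picks Plus; Firm B would get 4.
- Tier4: Firm A compares 2, 5, 4, 7 and picks Premium; Firm B would get 3.
- Tier5: Firm A compares 9, 2, 7, 4 and picks Budget; Firm B would get 1.
Firm B's induced payoffs are 6, 3, 4, 3, 1, so Firm B commits to Tier1. Subgame-perfect outcome: (Budget, Tier1) with payoffs (9, 6).
Under simultaneous play:
Firm A's best replies: Tier1→Budget; Tier2→Budget; Tier3→Plus; Tier4→Premium; Tier5→Budget.
Firm B's best replies: Budget→Tier1; Value→Tier2; Plus→Tier1; Premium→Tier3.
The unique mutual best reply is (Budget, Tier1), giving (9, 6).
Sequential outcome (Budget, Tier1) coincides with the Nash profile (Budget, Tier1).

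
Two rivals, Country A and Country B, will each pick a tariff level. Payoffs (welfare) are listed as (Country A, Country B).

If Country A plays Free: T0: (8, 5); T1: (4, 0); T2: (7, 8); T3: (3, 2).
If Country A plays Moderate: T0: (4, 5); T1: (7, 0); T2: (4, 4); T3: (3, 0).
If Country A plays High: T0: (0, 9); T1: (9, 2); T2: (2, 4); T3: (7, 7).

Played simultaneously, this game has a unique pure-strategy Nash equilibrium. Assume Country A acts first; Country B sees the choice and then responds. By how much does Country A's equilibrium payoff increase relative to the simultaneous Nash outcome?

Work backward from Country B's decision.
- Free → Country B plays T2 (best of 5, 0, 8, 2); Country A gets 7.
- Moderate → Country B plays T0 (best of 5, 0, 4, 0); Country A gets 4.
- High → Country B plays T0 (best of 9, 2, 4, 7); Country A gets 0.
Among 7, 4, 0, the best is 7 at Free. Subgame-perfect outcome: (Free, T2) with payoffs (7, 8).
Under simultaneous play:
Country A's best replies: T0→Free; T1→High; T2→Free; T3→High.
Country B's best replies: Free→T2; Moderate→T0; High→T0.
The unique mutual best reply is (Free, T2), giving (7, 8).
Country A's commitment gain: 7 − 7 = 0.

0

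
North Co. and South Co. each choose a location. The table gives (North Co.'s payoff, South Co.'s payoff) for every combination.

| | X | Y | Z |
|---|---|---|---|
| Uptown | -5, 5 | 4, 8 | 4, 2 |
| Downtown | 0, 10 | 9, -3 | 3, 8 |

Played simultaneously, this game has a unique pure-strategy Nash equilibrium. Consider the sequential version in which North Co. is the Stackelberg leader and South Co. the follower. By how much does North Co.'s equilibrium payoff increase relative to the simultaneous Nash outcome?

4

Solve by backward induction (North Co. leads).
- Uptown → South Co. plays Y (best of 5, 8, 2); North Co. gets 4.
- Downtown → South Co. plays X (best of 10, -3, 8); North Co. gets 0.
North Co.'s induced payoffs are 4, 0, so North Co. commits to Uptown. Subgame-perfect outcome: (Uptown, Y) with payoffs (4, 8).
For the simultaneous game, intersect best replies.
North Co.'s best replies: X→Downtown; Y→Downtown; Z→Uptown.
South Co.'s best replies: Uptown→Y; Downtown→X.
The unique mutual best reply is (Downtown, X), giving (0, 10).
North Co.'s commitment gain: 4 − 0 = 4.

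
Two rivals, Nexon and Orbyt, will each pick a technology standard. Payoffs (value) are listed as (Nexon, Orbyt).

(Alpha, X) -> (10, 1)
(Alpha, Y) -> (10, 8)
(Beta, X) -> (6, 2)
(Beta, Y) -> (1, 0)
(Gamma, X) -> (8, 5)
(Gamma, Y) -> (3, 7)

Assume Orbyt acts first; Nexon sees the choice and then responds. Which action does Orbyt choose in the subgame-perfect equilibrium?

Y

Backward induction with Orbyt moving first.
- X: BR = Alpha, leader payoff 1.
- Y: BR = Alpha, leader payoff 8.
Maximizing over 1, 8, Orbyt chooses Y. Subgame-perfect outcome: (Alpha, Y) with payoffs (10, 8).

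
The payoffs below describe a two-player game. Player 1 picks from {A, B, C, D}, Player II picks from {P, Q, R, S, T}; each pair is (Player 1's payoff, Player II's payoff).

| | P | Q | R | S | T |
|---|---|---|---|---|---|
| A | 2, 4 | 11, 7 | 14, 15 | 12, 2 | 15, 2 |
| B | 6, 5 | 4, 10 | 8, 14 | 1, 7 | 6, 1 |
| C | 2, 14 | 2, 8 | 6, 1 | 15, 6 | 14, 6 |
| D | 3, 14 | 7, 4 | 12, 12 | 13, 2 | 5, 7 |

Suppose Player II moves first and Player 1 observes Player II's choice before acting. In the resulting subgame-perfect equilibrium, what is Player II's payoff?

15

Solve by backward induction (Player II leads).
- P: BR = B, leader payoff 5.
- Q: BR = A, leader payoff 7.
- R: BR = A, leader payoff 15.
- S: BR = C, leader payoff 6.
- T: BR = A, leader payoff 2.
Player II's induced payoffs are 5, 7, 15, 6, 2, so Player II commits to R. Subgame-perfect outcome: (A, R) with payoffs (14, 15).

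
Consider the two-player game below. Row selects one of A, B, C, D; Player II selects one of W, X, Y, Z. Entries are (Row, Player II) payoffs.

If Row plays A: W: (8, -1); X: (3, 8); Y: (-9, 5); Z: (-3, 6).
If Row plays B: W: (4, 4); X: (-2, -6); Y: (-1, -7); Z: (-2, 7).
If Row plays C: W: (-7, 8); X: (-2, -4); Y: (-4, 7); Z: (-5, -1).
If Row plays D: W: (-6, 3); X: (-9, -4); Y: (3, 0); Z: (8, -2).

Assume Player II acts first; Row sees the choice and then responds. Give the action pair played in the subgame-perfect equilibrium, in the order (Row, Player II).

Work backward from Row's decision.
- W → Row plays A (best of 8, 4, -7, -6); Player II gets -1.
- X → Row plays A (best of 3, -2, -2, -9); Player II gets 8.
- Y → Row plays D (best of -9, -1, -4, 3); Player II gets 0.
- Z → Row plays D (best of -3, -2, -5, 8); Player II gets -2.
Maximizing over -1, 8, 0, -2, Player II chooses X. Subgame-perfect outcome: (A, X) with payoffs (3, 8).

(A, X)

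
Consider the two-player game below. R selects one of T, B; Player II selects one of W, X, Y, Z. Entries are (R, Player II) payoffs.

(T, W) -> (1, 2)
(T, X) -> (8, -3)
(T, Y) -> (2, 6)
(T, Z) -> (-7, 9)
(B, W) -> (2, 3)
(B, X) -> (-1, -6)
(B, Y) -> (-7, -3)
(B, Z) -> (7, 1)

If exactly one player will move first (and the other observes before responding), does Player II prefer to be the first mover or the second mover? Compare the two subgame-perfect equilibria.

If R leads: Player II's best replies are T→Z, B→W; R's induced payoffs -7, 2; outcome (B, W), payoffs (2, 3).
If Player II leads: R's best replies are W→B, X→T, Y→T, Z→B; Player II's induced payoffs 3, -3, 6, 1; outcome (T, Y), payoffs (2, 6).
Player II gets 6 moving first and 3 moving second, so Player II prefers to move first.

first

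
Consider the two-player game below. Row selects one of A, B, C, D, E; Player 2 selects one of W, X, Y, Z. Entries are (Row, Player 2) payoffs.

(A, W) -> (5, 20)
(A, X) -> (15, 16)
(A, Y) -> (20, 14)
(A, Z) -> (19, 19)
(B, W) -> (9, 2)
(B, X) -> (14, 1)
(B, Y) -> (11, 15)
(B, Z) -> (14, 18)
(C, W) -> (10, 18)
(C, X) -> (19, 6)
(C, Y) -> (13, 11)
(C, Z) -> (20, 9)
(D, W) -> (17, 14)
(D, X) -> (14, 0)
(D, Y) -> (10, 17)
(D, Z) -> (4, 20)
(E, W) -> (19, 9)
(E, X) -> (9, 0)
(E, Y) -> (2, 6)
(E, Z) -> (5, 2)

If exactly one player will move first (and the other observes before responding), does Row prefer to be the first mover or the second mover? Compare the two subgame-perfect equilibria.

second

If Row leads: Player 2's best replies are A→W, B→Z, C→W, D→Z, E→W; Row's induced payoffs 5, 14, 10, 4, 19; outcome (E, W), payoffs (19, 9).
If Player 2 leads: Row's best replies are W→E, X→C, Y→A, Z→C; Player 2's induced payoffs 9, 6, 14, 9; outcome (A, Y), payoffs (20, 14).
Row gets 19 moving first and 20 moving second, so Row prefers to move second.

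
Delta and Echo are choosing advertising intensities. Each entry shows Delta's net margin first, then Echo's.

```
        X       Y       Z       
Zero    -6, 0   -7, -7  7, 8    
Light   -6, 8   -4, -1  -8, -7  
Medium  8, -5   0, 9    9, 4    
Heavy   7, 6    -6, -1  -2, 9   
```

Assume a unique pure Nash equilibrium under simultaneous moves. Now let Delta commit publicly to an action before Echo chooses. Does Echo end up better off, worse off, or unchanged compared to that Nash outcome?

worse off

Echo best-responds to each possible Delta move:
- Zero: Echo compares 0, -7, 8 and picks Z; Delta would get 7.
- Light: Echo compares 8, -1, -7 and picks X; Delta would get -6.
- Medium: Echo compares -5, 9, 4 and picks Y; Delta would get 0.
- Heavy: Echo compares 6, -1, 9 and picks Z; Delta would get -2.
Delta's induced payoffs are 7, -6, 0, -2, so Delta commits to Zero. Subgame-perfect outcome: (Zero, Z) with payoffs (7, 8).
Under simultaneous play:
Delta's best replies: X→Medium; Y→Medium; Z→Medium.
Echo's best replies: Zero→Z; Light→X; Medium→Y; Heavy→Z.
Only (Medium, Y) has each player best-responding; Nash payoffs (0, 9).
Echo earns 8 sequentially versus 9 at the Nash outcome: worse off.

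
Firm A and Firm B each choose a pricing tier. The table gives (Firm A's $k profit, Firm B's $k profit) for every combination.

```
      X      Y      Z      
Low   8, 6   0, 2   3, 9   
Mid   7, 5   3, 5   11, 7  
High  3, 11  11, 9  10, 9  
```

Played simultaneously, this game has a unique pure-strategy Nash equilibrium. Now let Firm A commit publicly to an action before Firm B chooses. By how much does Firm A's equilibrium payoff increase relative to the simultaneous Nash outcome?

0

Backward induction with Firm A moving first.
- Low: BR = Z, leader payoff 3.
- Mid: BR = Z, leader payoff 11.
- High: BR = X, leader payoff 3.
Firm A's induced payoffs are 3, 11, 3, so Firm A commits to Mid. Subgame-perfect outcome: (Mid, Z) with payoffs (11, 7).
For the simultaneous game, intersect best replies.
Firm A's best replies: X→Low; Y→High; Z→Mid.
Firm B's best replies: Low→Z; Mid→Z; High→X.
The unique mutual best reply is (Mid, Z), giving (11, 7).
Firm A's commitment gain: 11 − 11 = 0.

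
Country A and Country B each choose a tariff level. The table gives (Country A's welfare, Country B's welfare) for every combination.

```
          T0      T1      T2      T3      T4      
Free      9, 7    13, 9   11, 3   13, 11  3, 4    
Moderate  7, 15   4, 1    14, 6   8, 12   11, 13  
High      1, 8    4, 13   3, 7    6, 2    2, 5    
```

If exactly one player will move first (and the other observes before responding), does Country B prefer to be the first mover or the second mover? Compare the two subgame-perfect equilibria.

If Country A leads: Country B's best replies are Free→T3, Moderate→T0, High→T1; Country A's induced payoffs 13, 7, 4; outcome (Free, T3), payoffs (13, 11).
If Country B leads: Country A's best replies are T0→Free, T1→Free, T2→Moderate, T3→Free, T4→Moderate; Country B's induced payoffs 7, 9, 6, 11, 13; outcome (Moderate, T4), payoffs (11, 13).
Country B gets 13 moving first and 11 moving second, so Country B prefers to move first.

first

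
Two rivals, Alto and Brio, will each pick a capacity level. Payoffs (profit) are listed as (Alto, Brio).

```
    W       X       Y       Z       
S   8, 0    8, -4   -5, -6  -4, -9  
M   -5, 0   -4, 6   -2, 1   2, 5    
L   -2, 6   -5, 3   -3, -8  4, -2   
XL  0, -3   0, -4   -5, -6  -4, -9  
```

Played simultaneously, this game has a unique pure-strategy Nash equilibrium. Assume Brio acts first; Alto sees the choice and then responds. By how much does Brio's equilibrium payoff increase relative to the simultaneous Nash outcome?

Solve by backward induction (Brio leads).
- W: BR = S, leader payoff 0.
- X: BR = S, leader payoff -4.
- Y: BR = M, leader payoff 1.
- Z: BR = L, leader payoff -2.
Maximizing over 0, -4, 1, -2, Brio chooses Y. Subgame-perfect outcome: (M, Y) with payoffs (-2, 1).
Under simultaneous play:
Alto's best replies: W→S; X→S; Y→M; Z→L.
Brio's best replies: S→W; M→X; L→W; XL→W.
The unique mutual best reply is (S, W), giving (8, 0).
Brio's commitment gain: 1 − 0 = 1.

1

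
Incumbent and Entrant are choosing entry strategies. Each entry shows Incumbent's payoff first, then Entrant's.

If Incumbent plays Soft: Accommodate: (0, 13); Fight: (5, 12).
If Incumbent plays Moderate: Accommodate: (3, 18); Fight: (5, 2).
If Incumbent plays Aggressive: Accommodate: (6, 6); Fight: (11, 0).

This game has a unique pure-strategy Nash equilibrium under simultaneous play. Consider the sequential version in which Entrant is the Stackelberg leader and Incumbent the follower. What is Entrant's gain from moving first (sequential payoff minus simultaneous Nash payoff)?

0

Incumbent best-responds to each possible Entrant move:
- Accommodate: Incumbent compares 0, 3, 6 and picks Aggressive; Entrant would get 6.
- Fight: Incumbent compares 5, 5, 11 and picks Aggressive; Entrant would get 0.
Maximizing over 6, 0, Entrant chooses Accommodate. Subgame-perfect outcome: (Aggressive, Accommodate) with payoffs (6, 6).
Now find the simultaneous Nash equilibrium.
Incumbent's best replies: Accommodate→Aggressive; Fight→Aggressive.
Entrant's best replies: Soft→Accommodate; Moderate→Accommodate; Aggressive→Accommodate.
The unique mutual best reply is (Aggressive, Accommodate), giving (6, 6).
Entrant's commitment gain: 6 − 6 = 0.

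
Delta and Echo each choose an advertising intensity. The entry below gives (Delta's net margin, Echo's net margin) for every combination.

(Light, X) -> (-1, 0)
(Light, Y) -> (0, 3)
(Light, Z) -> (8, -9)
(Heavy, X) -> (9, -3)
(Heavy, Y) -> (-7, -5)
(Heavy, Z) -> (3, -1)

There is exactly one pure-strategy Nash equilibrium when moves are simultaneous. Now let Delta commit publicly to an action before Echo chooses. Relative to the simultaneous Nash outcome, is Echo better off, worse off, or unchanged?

Echo best-responds to each possible Delta move:
- Light: Echo compares 0, 3, -9 and picks Y; Delta would get 0.
- Heavy: Echo compares -3, -5, -1 and picks Z; Delta would get 3.
Among 0, 3, the best is 3 at Heavy. Subgame-perfect outcome: (Heavy, Z) with payoffs (3, -1).
Now find the simultaneous Nash equilibrium.
Delta's best replies: X→Heavy; Y→Light; Z→Light.
Echo's best replies: Light→Y; Heavy→Z.
The unique mutual best reply is (Light, Y), giving (0, 3).
Echo earns -1 sequentially versus 3 at the Nash outcome: worse off.

worse off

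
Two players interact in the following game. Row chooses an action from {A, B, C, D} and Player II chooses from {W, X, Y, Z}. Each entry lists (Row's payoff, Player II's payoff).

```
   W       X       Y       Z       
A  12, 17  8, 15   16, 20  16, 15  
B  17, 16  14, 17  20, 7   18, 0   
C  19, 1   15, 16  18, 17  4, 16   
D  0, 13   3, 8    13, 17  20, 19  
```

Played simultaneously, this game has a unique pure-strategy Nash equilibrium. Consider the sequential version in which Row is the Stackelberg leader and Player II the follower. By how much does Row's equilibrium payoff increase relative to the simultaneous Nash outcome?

0

Work backward from Player II's decision.
- A → Player II plays Y (best of 17, 15, 20, 15); Row gets 16.
- B → Player II plays X (best of 16, 17, 7, 0); Row gets 14.
- C → Player II plays Y (best of 1, 16, 17, 16); Row gets 18.
- D → Player II plays Z (best of 13, 8, 17, 19); Row gets 20.
Row's induced payoffs are 16, 14, 18, 20, so Row commits to D. Subgame-perfect outcome: (D, Z) with payoffs (20, 19).
Under simultaneous play:
Row's best replies: W→C; X→C; Y→B; Z→D.
Player II's best replies: A→Y; B→X; C→Y; D→Z.
The unique mutual best reply is (D, Z), giving (20, 19).
Row's commitment gain: 20 − 20 = 0.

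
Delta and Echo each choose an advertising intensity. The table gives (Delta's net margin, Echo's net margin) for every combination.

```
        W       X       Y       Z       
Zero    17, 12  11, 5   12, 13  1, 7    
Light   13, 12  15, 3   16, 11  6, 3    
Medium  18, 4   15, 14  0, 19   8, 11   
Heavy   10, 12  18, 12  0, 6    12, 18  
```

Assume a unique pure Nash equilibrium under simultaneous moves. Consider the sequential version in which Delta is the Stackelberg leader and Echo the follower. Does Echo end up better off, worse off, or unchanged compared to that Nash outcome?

Solve by backward induction (Delta leads).
- Zero: BR = Y, leader payoff 12.
- Light: BR = W, leader payoff 13.
- Medium: BR = Y, leader payoff 0.
- Heavy: BR = Z, leader payoff 12.
Among 12, 13, 0, 12, the best is 13 at Light. Subgame-perfect outcome: (Light, W) with payoffs (13, 12).
Now find the simultaneous Nash equilibrium.
Delta's best replies: W→Medium; X→Heavy; Y→Light; Z→Heavy.
Echo's best replies: Zero→Y; Light→W; Medium→Y; Heavy→Z.
Only (Heavy, Z) has each player best-responding; Nash payoffs (12, 18).
Echo earns 12 sequentially versus 18 at the Nash outcome: worse off.

worse off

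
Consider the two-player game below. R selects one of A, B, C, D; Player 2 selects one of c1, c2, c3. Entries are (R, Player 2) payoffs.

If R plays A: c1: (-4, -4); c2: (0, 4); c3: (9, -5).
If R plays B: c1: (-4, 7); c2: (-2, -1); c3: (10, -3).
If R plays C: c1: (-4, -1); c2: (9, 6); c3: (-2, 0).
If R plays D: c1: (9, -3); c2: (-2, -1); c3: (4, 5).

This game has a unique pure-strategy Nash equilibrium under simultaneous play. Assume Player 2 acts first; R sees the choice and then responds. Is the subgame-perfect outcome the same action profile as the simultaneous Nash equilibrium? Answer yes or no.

Backward induction with Player 2 moving first.
- c1 → R plays D (best of -4, -4, -4, 9); Player 2 gets -3.
- c2 → R plays C (best of 0, -2, 9, -2); Player 2 gets 6.
- c3 → R plays B (best of 9, 10, -2, 4); Player 2 gets -3.
Among -3, 6, -3, the best is 6 at c2. Subgame-perfect outcome: (C, c2) with payoffs (9, 6).
For the simultaneous game, intersect best replies.
R's best replies: c1→D; c2→C; c3→B.
Player 2's best replies: A→c2; B→c1; C→c2; D→c3.
The unique mutual best reply is (C, c2), giving (9, 6).
Sequential outcome (C, c2) coincides with the Nash profile (C, c2).

yes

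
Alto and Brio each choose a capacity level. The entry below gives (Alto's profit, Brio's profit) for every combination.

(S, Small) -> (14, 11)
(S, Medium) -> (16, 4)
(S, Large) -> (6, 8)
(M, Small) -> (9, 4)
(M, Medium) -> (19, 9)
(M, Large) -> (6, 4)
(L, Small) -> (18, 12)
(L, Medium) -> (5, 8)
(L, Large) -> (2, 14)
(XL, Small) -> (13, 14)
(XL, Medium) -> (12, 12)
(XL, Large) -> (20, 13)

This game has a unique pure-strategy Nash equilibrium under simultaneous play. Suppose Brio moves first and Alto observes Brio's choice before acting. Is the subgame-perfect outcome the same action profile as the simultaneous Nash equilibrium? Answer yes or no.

no

Solve by backward induction (Brio leads).
- Small: Alto compares 14, 9, 18, 13 and picks L; Brio would get 12.
- Medium: Alto compares 16, 19, 5, 12 and picks M; Brio would get 9.
- Large: Alto compares 6, 6, 2, 20 and picks XL; Brio would get 13.
Brio's induced payoffs are 12, 9, 13, so Brio commits to Large. Subgame-perfect outcome: (XL, Large) with payoffs (20, 13).
Now find the simultaneous Nash equilibrium.
Alto's best replies: Small→L; Medium→M; Large→XL.
Brio's best replies: S→Small; M→Medium; L→Large; XL→Small.
Only (M, Medium) has each player best-responding; Nash payoffs (19, 9).
Sequential outcome (XL, Large) differs from the Nash profile (M, Medium).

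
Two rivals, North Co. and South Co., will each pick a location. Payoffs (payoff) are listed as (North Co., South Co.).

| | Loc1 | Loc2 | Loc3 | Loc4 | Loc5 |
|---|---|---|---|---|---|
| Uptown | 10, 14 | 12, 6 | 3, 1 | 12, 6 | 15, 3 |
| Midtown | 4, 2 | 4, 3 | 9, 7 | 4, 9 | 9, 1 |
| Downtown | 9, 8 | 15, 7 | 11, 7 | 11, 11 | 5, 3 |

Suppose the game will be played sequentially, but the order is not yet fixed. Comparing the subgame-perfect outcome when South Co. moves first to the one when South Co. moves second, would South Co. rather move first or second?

first

If North Co. leads: South Co.'s best replies are Uptown→Loc1, Midtown→Loc4, Downtown→Loc4; North Co.'s induced payoffs 10, 4, 11; outcome (Downtown, Loc4), payoffs (11, 11).
If South Co. leads: North Co.'s best replies are Loc1→Uptown, Loc2→Downtown, Loc3→Downtown, Loc4→Uptown, Loc5→Uptown; South Co.'s induced payoffs 14, 7, 7, 6, 3; outcome (Uptown, Loc1), payoffs (10, 14).
South Co. gets 14 moving first and 11 moving second, so South Co. prefers to move first.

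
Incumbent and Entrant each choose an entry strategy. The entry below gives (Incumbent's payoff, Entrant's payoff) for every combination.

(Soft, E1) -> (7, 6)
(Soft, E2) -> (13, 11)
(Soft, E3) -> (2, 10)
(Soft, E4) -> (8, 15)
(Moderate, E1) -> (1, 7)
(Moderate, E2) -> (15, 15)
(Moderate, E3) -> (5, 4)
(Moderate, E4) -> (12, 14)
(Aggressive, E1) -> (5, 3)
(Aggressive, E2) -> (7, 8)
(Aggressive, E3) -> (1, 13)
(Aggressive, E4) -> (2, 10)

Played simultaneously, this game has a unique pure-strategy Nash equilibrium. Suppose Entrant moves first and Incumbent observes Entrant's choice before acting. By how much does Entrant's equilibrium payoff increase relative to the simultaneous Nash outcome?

0

Solve by backward induction (Entrant leads).
- E1: Incumbent compares 7, 1, 5 and picks Soft; Entrant would get 6.
- E2: Incumbent compares 13, 15, 7 and picks Moderate; Entrant would get 15.
- E3: Incumbent compares 2, 5, 1 and picks Moderate; Entrant would get 4.
- E4: Incumbent compares 8, 12, 2 and picks Moderate; Entrant would get 14.
Maximizing over 6, 15, 4, 14, Entrant chooses E2. Subgame-perfect outcome: (Moderate, E2) with payoffs (15, 15).
Under simultaneous play:
Incumbent's best replies: E1→Soft; E2→Moderate; E3→Moderate; E4→Moderate.
Entrant's best replies: Soft→E4; Moderate→E2; Aggressive→E3.
Only (Moderate, E2) has each player best-responding; Nash payoffs (15, 15).
Entrant's commitment gain: 15 − 15 = 0.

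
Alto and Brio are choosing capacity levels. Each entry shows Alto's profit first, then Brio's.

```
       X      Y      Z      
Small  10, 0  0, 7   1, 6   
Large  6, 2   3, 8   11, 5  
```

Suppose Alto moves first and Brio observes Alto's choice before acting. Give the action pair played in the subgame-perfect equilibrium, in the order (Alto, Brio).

Backward induction with Alto moving first.
- Small: BR = Y, leader payoff 0.
- Large: BR = Y, leader payoff 3.
Alto's induced payoffs are 0, 3, so Alto commits to Large. Subgame-perfect outcome: (Large, Y) with payoffs (3, 8).

(Large, Y)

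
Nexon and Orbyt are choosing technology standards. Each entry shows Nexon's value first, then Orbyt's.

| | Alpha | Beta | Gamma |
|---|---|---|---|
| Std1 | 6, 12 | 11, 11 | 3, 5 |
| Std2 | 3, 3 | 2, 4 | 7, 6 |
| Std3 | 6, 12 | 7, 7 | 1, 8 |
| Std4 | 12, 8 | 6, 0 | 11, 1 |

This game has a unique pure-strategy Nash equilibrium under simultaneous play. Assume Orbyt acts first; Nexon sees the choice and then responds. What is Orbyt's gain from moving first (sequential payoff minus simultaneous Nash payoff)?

Backward induction with Orbyt moving first.
- Alpha: Nexon compares 6, 3, 6, 12 and picks Std4; Orbyt would get 8.
- Beta: Nexon compares 11, 2, 7, 6 and picks Std1; Orbyt would get 11.
- Gamma: Nexon compares 3, 7, 1, 11 and picks Std4; Orbyt would get 1.
Orbyt's induced payoffs are 8, 11, 1, so Orbyt commits to Beta. Subgame-perfect outcome: (Std1, Beta) with payoffs (11, 11).
For the simultaneous game, intersect best replies.
Nexon's best replies: Alpha→Std4; Beta→Std1; Gamma→Std4.
Orbyt's best replies: Std1→Alpha; Std2→Gamma; Std3→Alpha; Std4→Alpha.
The unique mutual best reply is (Std4, Alpha), giving (12, 8).
Orbyt's commitment gain: 11 − 8 = 3.

3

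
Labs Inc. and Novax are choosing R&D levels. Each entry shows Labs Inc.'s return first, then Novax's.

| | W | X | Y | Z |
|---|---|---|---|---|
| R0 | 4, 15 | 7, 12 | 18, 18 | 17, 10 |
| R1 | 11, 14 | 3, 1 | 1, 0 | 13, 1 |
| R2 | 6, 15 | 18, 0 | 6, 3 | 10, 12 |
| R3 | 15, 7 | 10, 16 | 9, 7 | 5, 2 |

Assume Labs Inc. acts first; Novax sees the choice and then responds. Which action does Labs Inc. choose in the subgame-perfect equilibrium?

R0

Novax best-responds to each possible Labs Inc. move:
- R0 → Novax plays Y (best of 15, 12, 18, 10); Labs Inc. gets 18.
- R1 → Novax plays W (best of 14, 1, 0, 1); Labs Inc. gets 11.
- R2 → Novax plays W (best of 15, 0, 3, 12); Labs Inc. gets 6.
- R3 → Novax plays X (best of 7, 16, 7, 2); Labs Inc. gets 10.
Maximizing over 18, 11, 6, 10, Labs Inc. chooses R0. Subgame-perfect outcome: (R0, Y) with payoffs (18, 18).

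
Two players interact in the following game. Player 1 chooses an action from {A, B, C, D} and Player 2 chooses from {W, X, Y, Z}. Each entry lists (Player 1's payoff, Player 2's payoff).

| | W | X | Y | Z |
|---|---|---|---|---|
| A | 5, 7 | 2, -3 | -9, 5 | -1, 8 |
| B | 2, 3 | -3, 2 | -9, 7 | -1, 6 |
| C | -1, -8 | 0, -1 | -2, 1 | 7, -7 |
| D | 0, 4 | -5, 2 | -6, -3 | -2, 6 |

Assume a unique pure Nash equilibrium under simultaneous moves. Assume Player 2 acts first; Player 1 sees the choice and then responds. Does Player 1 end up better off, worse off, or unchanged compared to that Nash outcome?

Player 1 best-responds to each possible Player 2 move:
- W → Player 1 plays A (best of 5, 2, -1, 0); Player 2 gets 7.
- X → Player 1 plays A (best of 2, -3, 0, -5); Player 2 gets -3.
- Y → Player 1 plays C (best of -9, -9, -2, -6); Player 2 gets 1.
- Z → Player 1 plays C (best of -1, -1, 7, -2); Player 2 gets -7.
Player 2's induced payoffs are 7, -3, 1, -7, so Player 2 commits to W. Subgame-perfect outcome: (A, W) with payoffs (5, 7).
Under simultaneous play:
Player 1's best replies: W→A; X→A; Y→C; Z→C.
Player 2's best replies: A→Z; B→Y; C→Y; D→Z.
The unique mutual best reply is (C, Y), giving (-2, 1).
Player 1 earns 5 sequentially versus -2 at the Nash outcome: better off.

better off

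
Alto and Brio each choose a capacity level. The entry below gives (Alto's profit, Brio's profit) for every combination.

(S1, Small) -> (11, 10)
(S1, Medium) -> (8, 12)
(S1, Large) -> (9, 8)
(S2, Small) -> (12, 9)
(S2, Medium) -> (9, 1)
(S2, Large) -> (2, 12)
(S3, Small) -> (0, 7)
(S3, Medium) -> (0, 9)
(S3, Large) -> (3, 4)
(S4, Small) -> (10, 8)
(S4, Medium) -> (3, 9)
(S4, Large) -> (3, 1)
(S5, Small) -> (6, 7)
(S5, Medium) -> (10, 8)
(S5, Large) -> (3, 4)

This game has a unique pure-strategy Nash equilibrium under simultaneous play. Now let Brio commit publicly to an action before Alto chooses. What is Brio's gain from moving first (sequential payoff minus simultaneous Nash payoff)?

Alto best-responds to each possible Brio move:
- Small → Alto plays S2 (best of 11, 12, 0, 10, 6); Brio gets 9.
- Medium → Alto plays S5 (best of 8, 9, 0, 3, 10); Brio gets 8.
- Large → Alto plays S1 (best of 9, 2, 3, 3, 3); Brio gets 8.
Brio's induced payoffs are 9, 8, 8, so Brio commits to Small. Subgame-perfect outcome: (S2, Small) with payoffs (12, 9).
Under simultaneous play:
Alto's best replies: Small→S2; Medium→S5; Large→S1.
Brio's best replies: S1→Medium; S2→Large; S3→Medium; S4→Medium; S5→Medium.
The unique mutual best reply is (S5, Medium), giving (10, 8).
Brio's commitment gain: 9 − 8 = 1.

1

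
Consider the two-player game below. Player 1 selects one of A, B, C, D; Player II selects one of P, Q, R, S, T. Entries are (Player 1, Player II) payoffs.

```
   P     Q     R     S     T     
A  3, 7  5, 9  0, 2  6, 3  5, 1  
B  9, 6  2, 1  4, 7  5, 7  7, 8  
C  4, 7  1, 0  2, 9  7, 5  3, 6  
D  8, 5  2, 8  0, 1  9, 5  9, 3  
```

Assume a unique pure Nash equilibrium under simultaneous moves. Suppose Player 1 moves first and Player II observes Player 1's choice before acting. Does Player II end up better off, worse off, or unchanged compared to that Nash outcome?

Work backward from Player II's decision.
- A: Player II compares 7, 9, 2, 3, 1 and picks Q; Player 1 would get 5.
- B: Player II compares 6, 1, 7, 7, 8 and picks T; Player 1 would get 7.
- C: Player II compares 7, 0, 9, 5, 6 and picks R; Player 1 would get 2.
- D: Player II compares 5, 8, 1, 5, 3 and picks Q; Player 1 would get 2.
Maximizing over 5, 7, 2, 2, Player 1 chooses B. Subgame-perfect outcome: (B, T) with payoffs (7, 8).
For the simultaneous game, intersect best replies.
Player 1's best replies: P→B; Q→A; R→B; S→D; T→D.
Player II's best replies: A→Q; B→T; C→R; D→Q.
The unique mutual best reply is (A, Q), giving (5, 9).
Player II earns 8 sequentially versus 9 at the Nash outcome: worse off.

worse off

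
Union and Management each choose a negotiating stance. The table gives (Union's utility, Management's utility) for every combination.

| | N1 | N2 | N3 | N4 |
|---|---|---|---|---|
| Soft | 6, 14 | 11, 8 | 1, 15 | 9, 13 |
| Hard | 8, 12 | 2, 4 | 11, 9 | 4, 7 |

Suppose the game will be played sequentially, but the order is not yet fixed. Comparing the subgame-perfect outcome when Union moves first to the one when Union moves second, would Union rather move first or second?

second

If Union leads: Management's best replies are Soft→N3, Hard→N1; Union's induced payoffs 1, 8; outcome (Hard, N1), payoffs (8, 12).
If Management leads: Union's best replies are N1→Hard, N2→Soft, N3→Hard, N4→Soft; Management's induced payoffs 12, 8, 9, 13; outcome (Soft, N4), payoffs (9, 13).
Union gets 8 moving first and 9 moving second, so Union prefers to move second.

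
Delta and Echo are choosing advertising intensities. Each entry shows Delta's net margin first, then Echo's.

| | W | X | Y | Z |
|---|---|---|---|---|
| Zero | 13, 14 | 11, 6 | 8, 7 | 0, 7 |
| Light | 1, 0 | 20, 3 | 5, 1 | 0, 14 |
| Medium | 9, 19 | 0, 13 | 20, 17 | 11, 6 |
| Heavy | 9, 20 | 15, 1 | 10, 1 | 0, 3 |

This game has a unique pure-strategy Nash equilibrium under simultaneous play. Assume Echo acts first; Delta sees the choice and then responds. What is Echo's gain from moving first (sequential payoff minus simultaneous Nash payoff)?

Delta best-responds to each possible Echo move:
- W: Delta compares 13, 1, 9, 9 and picks Zero; Echo would get 14.
- X: Delta compares 11, 20, 0, 15 and picks Light; Echo would get 3.
- Y: Delta compares 8, 5, 20, 10 and picks Medium; Echo would get 17.
- Z: Delta compares 0, 0, 11, 0 and picks Medium; Echo would get 6.
Maximizing over 14, 3, 17, 6, Echo chooses Y. Subgame-perfect outcome: (Medium, Y) with payoffs (20, 17).
Now find the simultaneous Nash equilibrium.
Delta's best replies: W→Zero; X→Light; Y→Medium; Z→Medium.
Echo's best replies: Zero→W; Light→Z; Medium→W; Heavy→W.
The unique mutual best reply is (Zero, W), giving (13, 14).
Echo's commitment gain: 17 − 14 = 3.

3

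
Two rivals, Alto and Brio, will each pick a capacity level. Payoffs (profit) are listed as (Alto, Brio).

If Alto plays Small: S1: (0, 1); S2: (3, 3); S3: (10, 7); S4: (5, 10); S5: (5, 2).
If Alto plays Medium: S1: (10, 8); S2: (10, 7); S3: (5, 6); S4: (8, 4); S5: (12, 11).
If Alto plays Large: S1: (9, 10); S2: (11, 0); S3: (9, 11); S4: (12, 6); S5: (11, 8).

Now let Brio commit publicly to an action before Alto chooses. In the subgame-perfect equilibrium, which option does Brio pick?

Alto best-responds to each possible Brio move:
- S1: Alto compares 0, 10, 9 and picks Medium; Brio would get 8.
- S2: Alto compares 3, 10, 11 and picks Large; Brio would get 0.
- S3: Alto compares 10, 5, 9 and picks Small; Brio would get 7.
- S4: Alto compares 5, 8, 12 and picks Large; Brio would get 6.
- S5: Alto compares 5, 12, 11 and picks Medium; Brio would get 11.
Maximizing over 8, 0, 7, 6, 11, Brio chooses S5. Subgame-perfect outcome: (Medium, S5) with payoffs (12, 11).

S5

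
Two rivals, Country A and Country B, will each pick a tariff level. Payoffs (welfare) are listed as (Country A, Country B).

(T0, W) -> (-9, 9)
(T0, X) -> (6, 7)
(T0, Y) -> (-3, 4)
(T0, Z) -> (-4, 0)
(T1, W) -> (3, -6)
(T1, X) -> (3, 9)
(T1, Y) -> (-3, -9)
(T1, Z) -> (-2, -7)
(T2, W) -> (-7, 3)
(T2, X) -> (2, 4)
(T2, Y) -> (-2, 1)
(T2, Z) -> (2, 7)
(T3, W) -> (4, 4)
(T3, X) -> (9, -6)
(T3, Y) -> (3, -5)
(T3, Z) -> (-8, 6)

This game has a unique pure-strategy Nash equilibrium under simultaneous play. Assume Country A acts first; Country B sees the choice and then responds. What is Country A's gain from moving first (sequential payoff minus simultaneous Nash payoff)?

Work backward from Country B's decision.
- T0: BR = W, leader payoff -9.
- T1: BR = X, leader payoff 3.
- T2: BR = Z, leader payoff 2.
- T3: BR = Z, leader payoff -8.
Maximizing over -9, 3, 2, -8, Country A chooses T1. Subgame-perfect outcome: (T1, X) with payoffs (3, 9).
Under simultaneous play:
Country A's best replies: W→T3; X→T3; Y→T3; Z→T2.
Country B's best replies: T0→W; T1→X; T2→Z; T3→Z.
The unique mutual best reply is (T2, Z), giving (2, 7).
Country A's commitment gain: 3 − 2 = 1.

1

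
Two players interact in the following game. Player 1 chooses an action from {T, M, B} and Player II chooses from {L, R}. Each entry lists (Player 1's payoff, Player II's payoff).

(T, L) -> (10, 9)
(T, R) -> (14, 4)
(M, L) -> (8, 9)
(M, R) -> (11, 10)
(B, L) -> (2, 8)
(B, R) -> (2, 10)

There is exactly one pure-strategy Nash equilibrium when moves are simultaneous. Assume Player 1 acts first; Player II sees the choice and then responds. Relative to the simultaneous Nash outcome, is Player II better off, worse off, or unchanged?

Solve by backward induction (Player 1 leads).
- T: BR = L, leader payoff 10.
- M: BR = R, leader payoff 11.
- B: BR = R, leader payoff 2.
Maximizing over 10, 11, 2, Player 1 chooses M. Subgame-perfect outcome: (M, R) with payoffs (11, 10).
Under simultaneous play:
Player 1's best replies: L→T; R→T.
Player II's best replies: T→L; M→R; B→R.
Only (T, L) has each player best-responding; Nash payoffs (10, 9).
Player II earns 10 sequentially versus 9 at the Nash outcome: better off.

better off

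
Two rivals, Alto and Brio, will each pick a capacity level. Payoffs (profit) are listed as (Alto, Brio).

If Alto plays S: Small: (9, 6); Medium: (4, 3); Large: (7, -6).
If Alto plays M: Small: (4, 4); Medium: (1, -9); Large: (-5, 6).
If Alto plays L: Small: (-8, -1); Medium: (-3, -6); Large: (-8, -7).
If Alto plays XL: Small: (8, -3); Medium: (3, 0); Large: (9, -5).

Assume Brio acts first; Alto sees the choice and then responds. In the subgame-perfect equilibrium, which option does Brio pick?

Small

Solve by backward induction (Brio leads).
- Small: BR = S, leader payoff 6.
- Medium: BR = S, leader payoff 3.
- Large: BR = XL, leader payoff -5.
Among 6, 3, -5, the best is 6 at Small. Subgame-perfect outcome: (S, Small) with payoffs (9, 6).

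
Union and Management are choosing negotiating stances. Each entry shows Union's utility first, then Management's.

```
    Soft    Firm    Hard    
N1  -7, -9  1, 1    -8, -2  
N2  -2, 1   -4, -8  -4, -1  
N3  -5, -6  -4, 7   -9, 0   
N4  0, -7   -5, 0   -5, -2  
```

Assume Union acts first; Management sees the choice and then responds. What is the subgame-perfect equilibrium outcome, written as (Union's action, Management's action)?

(N1, Firm)

Work backward from Management's decision.
- N1 → Management plays Firm (best of -9, 1, -2); Union gets 1.
- N2 → Management plays Soft (best of 1, -8, -1); Union gets -2.
- N3 → Management plays Firm (best of -6, 7, 0); Union gets -4.
- N4 → Management plays Firm (best of -7, 0, -2); Union gets -5.
Among 1, -2, -4, -5, the best is 1 at N1. Subgame-perfect outcome: (N1, Firm) with payoffs (1, 1).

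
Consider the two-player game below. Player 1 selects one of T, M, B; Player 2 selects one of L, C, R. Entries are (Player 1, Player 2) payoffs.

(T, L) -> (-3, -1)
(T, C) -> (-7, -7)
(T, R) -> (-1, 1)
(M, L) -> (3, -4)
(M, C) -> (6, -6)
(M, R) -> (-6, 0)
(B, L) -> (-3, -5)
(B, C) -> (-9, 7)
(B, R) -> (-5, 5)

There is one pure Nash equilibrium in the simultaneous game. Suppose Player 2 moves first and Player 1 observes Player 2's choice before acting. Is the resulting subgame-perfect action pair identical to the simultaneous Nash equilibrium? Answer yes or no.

Work backward from Player 1's decision.
- L: Player 1 compares -3, 3, -3 and picks M; Player 2 would get -4.
- C: Player 1 compares -7, 6, -9 and picks M; Player 2 would get -6.
- R: Player 1 compares -1, -6, -5 and picks T; Player 2 would get 1.
Among -4, -6, 1, the best is 1 at R. Subgame-perfect outcome: (T, R) with payoffs (-1, 1).
For the simultaneous game, intersect best replies.
Player 1's best replies: L→M; C→M; R→T.
Player 2's best replies: T→R; M→R; B→C.
The unique mutual best reply is (T, R), giving (-1, 1).
Sequential outcome (T, R) coincides with the Nash profile (T, R).

yes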